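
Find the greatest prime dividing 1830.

1830 = 2 · 915
915 = 3 · 305
305 = 5 · 61
61 is prime.
So 1830 = 2 · 3 · 5 · 61; the largest prime factor is 61.

61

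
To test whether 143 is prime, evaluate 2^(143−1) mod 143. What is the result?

114

2^1 ≡ 2 (mod 143)
2^2 ≡ 2^2 = 4 ≡ 4 (mod 143)
2^4 ≡ 4^2 = 16 ≡ 16 (mod 143)
2^8 ≡ 16^2 = 256 ≡ 113 (mod 143)
2^16 ≡ 113^2 = 12769 ≡ 42 (mod 143)
2^32 ≡ 42^2 = 1764 ≡ 48 (mod 143)
2^64 ≡ 48^2 = 2304 ≡ 16 (mod 143)
2^128 ≡ 16^2 = 256 ≡ 113 (mod 143)
142 = 128 + 8 + 4 + 2 in binary powers of 2.
So 2^142 ≡ 113 · 113 · 16 · 4 ≡ 114 (mod 143).
Since 114 ≠ 1, base 2 is a Fermat witness: 143 is composite.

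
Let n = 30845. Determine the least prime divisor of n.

5

30845 is odd.
Digit sum 20, not divisible by 3.
Ends in 5: divisible by 5.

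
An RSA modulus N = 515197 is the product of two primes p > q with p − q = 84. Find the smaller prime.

Since p = q + 84, we have 515197 = q(q + 84), so q² + 84q − 515197 = 0.
Discriminant: 84² + 4·515197 = 7056 + 2060788 = 2067844; √2067844 = 1438.
q = (−84 + 1438)/2 = 677, and p = q + 84 = 761.
Check: 677 · 761 = 515197.

677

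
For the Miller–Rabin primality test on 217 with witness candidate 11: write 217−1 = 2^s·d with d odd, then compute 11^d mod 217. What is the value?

217 − 1 = 216 = 2^3 · 27, so d = 27.
11^1 ≡ 11 (mod 217)
11^2 ≡ 11^2 = 121 ≡ 121 (mod 217)
11^4 ≡ 121^2 = 14641 ≡ 102 (mod 217)
11^8 ≡ 102^2 = 10404 ≡ 205 (mod 217)
11^16 ≡ 205^2 = 42025 ≡ 144 (mod 217)
27 = 16 + 8 + 2 + 1 in binary powers of 2.
So 11^27 ≡ 144 · 205 · 121 · 11 ≡ 15 (mod 217).
Squaring chain: 15 → 8 → 64; never reaches −1, so base 11 is a Miller–Rabin witness that 217 is composite.

15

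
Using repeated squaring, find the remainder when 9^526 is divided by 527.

9^1 ≡ 9 (mod 527)
9^2 ≡ 9^2 = 81 ≡ 81 (mod 527)
9^4 ≡ 81^2 = 6561 ≡ 237 (mod 527)
9^8 ≡ 237^2 = 56169 ≡ 307 (mod 527)
9^16 ≡ 307^2 = 94249 ≡ 443 (mod 527)
9^32 ≡ 443^2 = 196249 ≡ 205 (mod 527)
9^64 ≡ 205^2 = 42025 ≡ 392 (mod 527)
9^128 ≡ 392^2 = 153664 ≡ 307 (mod 527)
9^256 ≡ 307^2 = 94249 ≡ 443 (mod 527)
9^512 ≡ 443^2 = 196249 ≡ 205 (mod 527)
526 = 512 + 8 + 4 + 2 in binary powers of 2.
So 9^526 ≡ 205 · 307 · 237 · 81 ≡ 412 (mod 527).
Since 412 ≠ 1, base 9 is a Fermat witness: 527 is composite.

412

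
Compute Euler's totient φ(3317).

3180

Factor: 3317 = 31 · 107.
φ(3317) = (31−1) · (107−1) = 30 · 106 = 3180.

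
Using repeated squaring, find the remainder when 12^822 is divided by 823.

12^1 ≡ 12 (mod 823)
12^2 ≡ 12^2 = 144 ≡ 144 (mod 823)
12^4 ≡ 144^2 = 20736 ≡ 161 (mod 823)
12^8 ≡ 161^2 = 25921 ≡ 408 (mod 823)
12^16 ≡ 408^2 = 166464 ≡ 218 (mod 823)
12^32 ≡ 218^2 = 47524 ≡ 613 (mod 823)
12^64 ≡ 613^2 = 375769 ≡ 481 (mod 823)
12^128 ≡ 481^2 = 231361 ≡ 98 (mod 823)
12^256 ≡ 98^2 = 9604 ≡ 551 (mod 823)
12^512 ≡ 551^2 = 303601 ≡ 737 (mod 823)
822 = 512 + 256 + 32 + 16 + 4 + 2 in binary powers of 2.
So 12^822 ≡ 737 · 551 · 613 · 218 · 161 · 144 ≡ 1 (mod 823).
Since the result is 1, base 12 gives no evidence that 823 is composite.

1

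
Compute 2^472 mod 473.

2^1 ≡ 2 (mod 473)
2^2 ≡ 2^2 = 4 ≡ 4 (mod 473)
2^4 ≡ 4^2 = 16 ≡ 16 (mod 473)
2^8 ≡ 16^2 = 256 ≡ 256 (mod 473)
2^16 ≡ 256^2 = 65536 ≡ 262 (mod 473)
2^32 ≡ 262^2 = 68644 ≡ 59 (mod 473)
2^64 ≡ 59^2 = 3481 ≡ 170 (mod 473)
2^128 ≡ 170^2 = 28900 ≡ 47 (mod 473)
2^256 ≡ 47^2 = 2209 ≡ 317 (mod 473)
472 = 256 + 128 + 64 + 16 + 8 in binary powers of 2.
So 2^472 ≡ 317 · 47 · 170 · 262 · 256 ≡ 422 (mod 473).
Since 422 ≠ 1, base 2 is a Fermat witness: 473 is composite.

422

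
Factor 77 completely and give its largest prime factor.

77 = 7 · 11
11 is prime.
So 77 = 7 · 11; the largest prime factor is 11.

11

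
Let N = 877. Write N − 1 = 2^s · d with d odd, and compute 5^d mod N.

151

877 − 1 = 876 = 2^2 · 219, so d = 219.
5^1 ≡ 5 (mod 877)
5^2 ≡ 5^2 = 25 ≡ 25 (mod 877)
5^4 ≡ 25^2 = 625 ≡ 625 (mod 877)
5^8 ≡ 625^2 = 390625 ≡ 360 (mod 877)
5^16 ≡ 360^2 = 129600 ≡ 681 (mod 877)
5^32 ≡ 681^2 = 463761 ≡ 705 (mod 877)
5^64 ≡ 705^2 = 497025 ≡ 643 (mod 877)
5^128 ≡ 643^2 = 413449 ≡ 382 (mod 877)
219 = 128 + 64 + 16 + 8 + 2 + 1 in binary powers of 2.
So 5^219 ≡ 382 · 643 · 681 · 360 · 25 · 5 ≡ 151 (mod 877).
Squaring chain: 151 → 876; reaches −1, so base 5 does not prove 877 composite.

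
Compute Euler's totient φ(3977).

3840

Factor: 3977 = 41 · 97.
φ(3977) = (41−1) · (97−1) = 40 · 96 = 3840.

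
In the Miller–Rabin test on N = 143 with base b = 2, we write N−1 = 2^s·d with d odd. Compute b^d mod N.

46

143 − 1 = 142 = 2^1 · 71, so d = 71.
2^1 ≡ 2 (mod 143)
2^2 ≡ 2^2 = 4 ≡ 4 (mod 143)
2^4 ≡ 4^2 = 16 ≡ 16 (mod 143)
2^8 ≡ 16^2 = 256 ≡ 113 (mod 143)
2^16 ≡ 113^2 = 12769 ≡ 42 (mod 143)
2^32 ≡ 42^2 = 1764 ≡ 48 (mod 143)
2^64 ≡ 48^2 = 2304 ≡ 16 (mod 143)
71 = 64 + 4 + 2 + 1 in binary powers of 2.
So 2^71 ≡ 16 · 16 · 4 · 2 ≡ 46 (mod 143).
Squaring chain: 46; never reaches −1, so base 2 is a Miller–Rabin witness that 143 is composite.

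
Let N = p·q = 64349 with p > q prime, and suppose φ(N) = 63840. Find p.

φ(n) = (p−1)(q−1) = n − (p+q) + 1, so p + q = 64349 − 63840 + 1 = 510.
p and q are the roots of t² − 510t + 64349 = 0.
Discriminant: 510² − 4·64349 = 260100 − 257396 = 2704; √2704 = 52.
q = (510 − 52)/2 = 229, p = (510 + 52)/2 = 281.
Check: 229 · 281 = 64349.

281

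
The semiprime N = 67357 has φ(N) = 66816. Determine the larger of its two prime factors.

φ(n) = (p−1)(q−1) = n − (p+q) + 1, so p + q = 67357 − 66816 + 1 = 542.
p and q are the roots of t² − 542t + 67357 = 0.
Discriminant: 542² − 4·67357 = 293764 − 269428 = 24336; √24336 = 156.
q = (542 − 156)/2 = 193, p = (542 + 156)/2 = 349.
Check: 193 · 349 = 67357.

349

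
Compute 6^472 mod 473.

135

6^1 ≡ 6 (mod 473)
6^2 ≡ 6^2 = 36 ≡ 36 (mod 473)
6^4 ≡ 36^2 = 1296 ≡ 350 (mod 473)
6^8 ≡ 350^2 = 122500 ≡ 466 (mod 473)
6^16 ≡ 466^2 = 217156 ≡ 49 (mod 473)
6^32 ≡ 49^2 = 2401 ≡ 36 (mod 473)
6^64 ≡ 36^2 = 1296 ≡ 350 (mod 473)
6^128 ≡ 350^2 = 122500 ≡ 466 (mod 473)
6^256 ≡ 466^2 = 217156 ≡ 49 (mod 473)
472 = 256 + 128 + 64 + 16 + 8 in binary powers of 2.
So 6^472 ≡ 49 · 466 · 350 · 49 · 466 ≡ 135 (mod 473).
Since 135 ≠ 1, base 6 is a Fermat witness: 473 is composite.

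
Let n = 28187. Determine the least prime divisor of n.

71

28187 is odd.
Digit sum 26, not divisible by 3.
Ends in 7: not divisible by 5.
7: 28187 = 7·4026 + 5
11: 28187 = 11·2562 + 5
13: 28187 = 13·2168 + 3
17: 28187 = 17·1658 + 1
19: 28187 = 19·1483 + 10
23: 28187 = 23·1225 + 12
29: 28187 = 29·971 + 28
31: 28187 = 31·909 + 8
37: 28187 = 37·761 + 30
41: 28187 = 41·687 + 20
43: 28187 = 43·655 + 22
47: 28187 = 47·599 + 34
53: 28187 = 53·531 + 44
59: 28187 = 59·477 + 44
61: 28187 = 61·462 + 5
67: 28187 = 67·420 + 47
71: 28187 = 71·397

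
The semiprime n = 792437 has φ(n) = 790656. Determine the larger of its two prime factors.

φ(n) = (p−1)(q−1) = n − (p+q) + 1, so p + q = 792437 − 790656 + 1 = 1782.
p and q are the roots of t² − 1782t + 792437 = 0.
Discriminant: 1782² − 4·792437 = 3175524 − 3169748 = 5776; √5776 = 76.
q = (1782 − 76)/2 = 853, p = (1782 + 76)/2 = 929.
Check: 853 · 929 = 792437.

929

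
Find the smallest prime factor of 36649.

67

36649 is odd.
Digit sum 28, not divisible by 3.
Ends in 9: not divisible by 5.
7: 36649 = 7·5235 + 4
11: 36649 = 11·3331 + 8
13: 36649 = 13·2819 + 2
17: 36649 = 17·2155 + 14
19: 36649 = 19·1928 + 17
23: 36649 = 23·1593 + 10
29: 36649 = 29·1263 + 22
31: 36649 = 31·1182 + 7
37: 36649 = 37·990 + 19
41: 36649 = 41·893 + 36
43: 36649 = 43·852 + 13
47: 36649 = 47·779 + 36
53: 36649 = 53·691 + 26
59: 36649 = 59·621 + 10
61: 36649 = 61·600 + 49
67: 36649 = 67·547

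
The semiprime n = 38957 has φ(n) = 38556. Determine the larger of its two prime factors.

φ(n) = (p−1)(q−1) = n − (p+q) + 1, so p + q = 38957 − 38556 + 1 = 402.
p and q are the roots of t² − 402t + 38957 = 0.
Discriminant: 402² − 4·38957 = 161604 − 155828 = 5776; √5776 = 76.
q = (402 − 76)/2 = 163, p = (402 + 76)/2 = 239.
Check: 163 · 239 = 38957.

239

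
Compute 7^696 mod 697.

7^1 ≡ 7 (mod 697)
7^2 ≡ 7^2 = 49 ≡ 49 (mod 697)
7^4 ≡ 49^2 = 2401 ≡ 310 (mod 697)
7^8 ≡ 310^2 = 96100 ≡ 611 (mod 697)
7^16 ≡ 611^2 = 373321 ≡ 426 (mod 697)
7^32 ≡ 426^2 = 181476 ≡ 256 (mod 697)
7^64 ≡ 256^2 = 65536 ≡ 18 (mod 697)
7^128 ≡ 18^2 = 324 ≡ 324 (mod 697)
7^256 ≡ 324^2 = 104976 ≡ 426 (mod 697)
7^512 ≡ 426^2 = 181476 ≡ 256 (mod 697)
696 = 512 + 128 + 32 + 16 + 8 in binary powers of 2.
So 7^696 ≡ 256 · 324 · 256 · 426 · 611 ≡ 16 (mod 697).
Since 16 ≠ 1, base 7 is a Fermat witness: 697 is composite.

16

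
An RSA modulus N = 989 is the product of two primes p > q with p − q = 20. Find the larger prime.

43

Since p = q + 20, we have 989 = q(q + 20), so q² + 20q − 989 = 0.
Discriminant: 20² + 4·989 = 400 + 3956 = 4356; √4356 = 66.
q = (−20 + 66)/2 = 23, and p = q + 20 = 43.
Check: 23 · 43 = 989.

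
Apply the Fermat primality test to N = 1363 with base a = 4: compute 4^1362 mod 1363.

836

4^1 ≡ 4 (mod 1363)
4^2 ≡ 4^2 = 16 ≡ 16 (mod 1363)
4^4 ≡ 16^2 = 256 ≡ 256 (mod 1363)
4^8 ≡ 256^2 = 65536 ≡ 112 (mod 1363)
4^16 ≡ 112^2 = 12544 ≡ 277 (mod 1363)
4^32 ≡ 277^2 = 76729 ≡ 401 (mod 1363)
4^64 ≡ 401^2 = 160801 ≡ 1330 (mod 1363)
4^128 ≡ 1330^2 = 1768900 ≡ 1089 (mod 1363)
4^256 ≡ 1089^2 = 1185921 ≡ 111 (mod 1363)
4^512 ≡ 111^2 = 12321 ≡ 54 (mod 1363)
4^1024 ≡ 54^2 = 2916 ≡ 190 (mod 1363)
1362 = 1024 + 256 + 64 + 16 + 2 in binary powers of 2.
So 4^1362 ≡ 190 · 111 · 1330 · 277 · 16 ≡ 836 (mod 1363).
Since 836 ≠ 1, base 4 is a Fermat witness: 1363 is composite.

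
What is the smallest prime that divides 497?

7

497 is odd.
Digit sum 20, not divisible by 3.
Ends in 7: not divisible by 5.
7: 497 = 7·71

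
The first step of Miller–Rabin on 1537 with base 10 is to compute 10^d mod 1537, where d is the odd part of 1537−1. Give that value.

1537 − 1 = 1536 = 2^9 · 3, so d = 3.
10^1 ≡ 10 (mod 1537)
10^2 ≡ 10^2 = 100 ≡ 100 (mod 1537)
3 = 2 + 1 in binary powers of 2.
So 10^3 ≡ 100 · 10 ≡ 1000 (mod 1537).
Squaring chain: 1000 → 950 → 281 → 574 → 558 → 890 → 545 → 384 → 1441; never reaches −1, so base 10 is a Miller–Rabin witness that 1537 is composite.

1000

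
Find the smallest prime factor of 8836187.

8836187 is odd.
Digit sum 41, not divisible by 3.
Ends in 7: not divisible by 5.
7: 8836187 = 7·1262312 + 3
11: 8836187 = 11·803289 + 8
13: 8836187 = 13·679706 + 9
17: 8836187 = 17·519775 + 12
19: 8836187 = 19·465062 + 9
23: 8836187 = 23·384182 + 1
29: 8836187 = 29·304696 + 3
31: 8836187 = 31·285038 + 9
37: 8836187 = 37·238815 + 32
41: 8836187 = 41·215516 + 31
43: 8836187 = 43·205492 + 31
47: 8836187 = 47·188003 + 46
53: 8836187 = 53·166720 + 27
59: 8836187 = 59·149765 + 52
61: 8836187 = 61·144855 + 32
67: 8836187 = 67·131883 + 26
71: 8836187 = 71·124453 + 24
73: 8836187 = 73·121043 + 48
79: 8836187 = 79·111850 + 37
83: 8836187 = 83·106460 + 7
89: 8836187 = 89·99283

89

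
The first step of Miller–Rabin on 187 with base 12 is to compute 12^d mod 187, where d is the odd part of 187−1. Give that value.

187 − 1 = 186 = 2^1 · 93, so d = 93.
12^1 ≡ 12 (mod 187)
12^2 ≡ 12^2 = 144 ≡ 144 (mod 187)
12^4 ≡ 144^2 = 20736 ≡ 166 (mod 187)
12^8 ≡ 166^2 = 27556 ≡ 67 (mod 187)
12^16 ≡ 67^2 = 4489 ≡ 1 (mod 187)
12^32 ≡ 1^2 = 1 ≡ 1 (mod 187)
12^64 ≡ 1^2 = 1 ≡ 1 (mod 187)
93 = 64 + 16 + 8 + 4 + 1 in binary powers of 2.
So 12^93 ≡ 1 · 1 · 67 · 166 · 12 ≡ 133 (mod 187).
Squaring chain: 133; never reaches −1, so base 12 is a Miller–Rabin witness that 187 is composite.

133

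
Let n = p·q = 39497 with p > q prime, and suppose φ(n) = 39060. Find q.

127

φ(n) = (p−1)(q−1) = n − (p+q) + 1, so p + q = 39497 − 39060 + 1 = 438.
p and q are the roots of t² − 438t + 39497 = 0.
Discriminant: 438² − 4·39497 = 191844 − 157988 = 33856; √33856 = 184.
q = (438 − 184)/2 = 127, p = (438 + 184)/2 = 311.
Check: 127 · 311 = 39497.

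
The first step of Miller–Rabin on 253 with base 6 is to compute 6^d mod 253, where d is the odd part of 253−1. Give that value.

253 − 1 = 252 = 2^2 · 63, so d = 63.
6^1 ≡ 6 (mod 253)
6^2 ≡ 6^2 = 36 ≡ 36 (mod 253)
6^4 ≡ 36^2 = 1296 ≡ 31 (mod 253)
6^8 ≡ 31^2 = 961 ≡ 202 (mod 253)
6^16 ≡ 202^2 = 40804 ≡ 71 (mod 253)
6^32 ≡ 71^2 = 5041 ≡ 234 (mod 253)
63 = 32 + 16 + 8 + 4 + 2 + 1 in binary powers of 2.
So 6^63 ≡ 234 · 71 · 202 · 31 · 36 · 6 ≡ 18 (mod 253).
Squaring chain: 18 → 71; never reaches −1, so base 6 is a Miller–Rabin witness that 253 is composite.

18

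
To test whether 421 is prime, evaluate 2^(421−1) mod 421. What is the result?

2^1 ≡ 2 (mod 421)
2^2 ≡ 2^2 = 4 ≡ 4 (mod 421)
2^4 ≡ 4^2 = 16 ≡ 16 (mod 421)
2^8 ≡ 16^2 = 256 ≡ 256 (mod 421)
2^16 ≡ 256^2 = 65536 ≡ 281 (mod 421)
2^32 ≡ 281^2 = 78961 ≡ 234 (mod 421)
2^64 ≡ 234^2 = 54756 ≡ 26 (mod 421)
2^128 ≡ 26^2 = 676 ≡ 255 (mod 421)
2^256 ≡ 255^2 = 65025 ≡ 191 (mod 421)
420 = 256 + 128 + 32 + 4 in binary powers of 2.
So 2^420 ≡ 191 · 255 · 234 · 16 ≡ 1 (mod 421).
Since the result is 1, base 2 gives no evidence that 421 is composite.

1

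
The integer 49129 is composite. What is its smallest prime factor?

73

49129 is odd.
Digit sum 25, not divisible by 3.
Ends in 9: not divisible by 5.
7: 49129 = 7·7018 + 3
11: 49129 = 11·4466 + 3
13: 49129 = 13·3779 + 2
17: 49129 = 17·2889 + 16
19: 49129 = 19·2585 + 14
23: 49129 = 23·2136 + 1
29: 49129 = 29·1694 + 3
31: 49129 = 31·1584 + 25
37: 49129 = 37·1327 + 30
41: 49129 = 41·1198 + 11
43: 49129 = 43·1142 + 23
47: 49129 = 47·1045 + 14
53: 49129 = 53·926 + 51
59: 49129 = 59·832 + 41
61: 49129 = 61·805 + 24
67: 49129 = 67·733 + 18
71: 49129 = 71·691 + 68
73: 49129 = 73·673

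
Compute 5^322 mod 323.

5^1 ≡ 5 (mod 323)
5^2 ≡ 5^2 = 25 ≡ 25 (mod 323)
5^4 ≡ 25^2 = 625 ≡ 302 (mod 323)
5^8 ≡ 302^2 = 91204 ≡ 118 (mod 323)
5^16 ≡ 118^2 = 13924 ≡ 35 (mod 323)
5^32 ≡ 35^2 = 1225 ≡ 256 (mod 323)
5^64 ≡ 256^2 = 65536 ≡ 290 (mod 323)
5^128 ≡ 290^2 = 84100 ≡ 120 (mod 323)
5^256 ≡ 120^2 = 14400 ≡ 188 (mod 323)
322 = 256 + 64 + 2 in binary powers of 2.
So 5^322 ≡ 188 · 290 · 25 ≡ 263 (mod 323).
Since 263 ≠ 1, base 5 is a Fermat witness: 323 is composite.

263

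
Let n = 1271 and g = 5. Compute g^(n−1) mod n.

532

5^1 ≡ 5 (mod 1271)
5^2 ≡ 5^2 = 25 ≡ 25 (mod 1271)
5^4 ≡ 25^2 = 625 ≡ 625 (mod 1271)
5^8 ≡ 625^2 = 390625 ≡ 428 (mod 1271)
5^16 ≡ 428^2 = 183184 ≡ 160 (mod 1271)
5^32 ≡ 160^2 = 25600 ≡ 180 (mod 1271)
5^64 ≡ 180^2 = 32400 ≡ 625 (mod 1271)
5^128 ≡ 625^2 = 390625 ≡ 428 (mod 1271)
5^256 ≡ 428^2 = 183184 ≡ 160 (mod 1271)
5^512 ≡ 160^2 = 25600 ≡ 180 (mod 1271)
5^1024 ≡ 180^2 = 32400 ≡ 625 (mod 1271)
1270 = 1024 + 128 + 64 + 32 + 16 + 4 + 2 in binary powers of 2.
So 5^1270 ≡ 625 · 428 · 625 · 180 · 160 · 625 · 25 ≡ 532 (mod 1271).
Since 532 ≠ 1, base 5 is a Fermat witness: 1271 is composite.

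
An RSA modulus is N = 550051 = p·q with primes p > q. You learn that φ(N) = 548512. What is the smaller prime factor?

563

φ(n) = (p−1)(q−1) = n − (p+q) + 1, so p + q = 550051 − 548512 + 1 = 1540.
p and q are the roots of t² − 1540t + 550051 = 0.
Discriminant: 1540² − 4·550051 = 2371600 − 2200204 = 171396; √171396 = 414.
q = (1540 − 414)/2 = 563, p = (1540 + 414)/2 = 977.
Check: 563 · 977 = 550051.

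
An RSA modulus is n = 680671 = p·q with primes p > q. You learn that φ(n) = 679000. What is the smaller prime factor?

φ(n) = (p−1)(q−1) = n − (p+q) + 1, so p + q = 680671 − 679000 + 1 = 1672.
p and q are the roots of t² − 1672t + 680671 = 0.
Discriminant: 1672² − 4·680671 = 2795584 − 2722684 = 72900; √72900 = 270.
q = (1672 − 270)/2 = 701, p = (1672 + 270)/2 = 971.
Check: 701 · 971 = 680671.

701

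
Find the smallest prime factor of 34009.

71

34009 is odd.
Digit sum 16, not divisible by 3.
Ends in 9: not divisible by 5.
7: 34009 = 7·4858 + 3
11: 34009 = 11·3091 + 8
13: 34009 = 13·2616 + 1
17: 34009 = 17·2000 + 9
19: 34009 = 19·1789 + 18
23: 34009 = 23·1478 + 15
29: 34009 = 29·1172 + 21
31: 34009 = 31·1097 + 2
37: 34009 = 37·919 + 6
41: 34009 = 41·829 + 20
43: 34009 = 43·790 + 39
47: 34009 = 47·723 + 28
53: 34009 = 53·641 + 36
59: 34009 = 59·576 + 25
61: 34009 = 61·557 + 32
67: 34009 = 67·507 + 40
71: 34009 = 71·479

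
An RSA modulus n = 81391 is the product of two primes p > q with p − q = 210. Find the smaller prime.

Since p = q + 210, we have 81391 = q(q + 210), so q² + 210q − 81391 = 0.
Discriminant: 210² + 4·81391 = 44100 + 325564 = 369664; √369664 = 608.
q = (−210 + 608)/2 = 199, and p = q + 210 = 409.
Check: 199 · 409 = 81391.

199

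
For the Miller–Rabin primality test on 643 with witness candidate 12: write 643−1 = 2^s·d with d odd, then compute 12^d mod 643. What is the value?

642

643 − 1 = 642 = 2^1 · 321, so d = 321.
12^1 ≡ 12 (mod 643)
12^2 ≡ 12^2 = 144 ≡ 144 (mod 643)
12^4 ≡ 144^2 = 20736 ≡ 160 (mod 643)
12^8 ≡ 160^2 = 25600 ≡ 523 (mod 643)
12^16 ≡ 523^2 = 273529 ≡ 254 (mod 643)
12^32 ≡ 254^2 = 64516 ≡ 216 (mod 643)
12^64 ≡ 216^2 = 46656 ≡ 360 (mod 643)
12^128 ≡ 360^2 = 129600 ≡ 357 (mod 643)
12^256 ≡ 357^2 = 127449 ≡ 135 (mod 643)
321 = 256 + 64 + 1 in binary powers of 2.
So 12^321 ≡ 135 · 360 · 12 ≡ 642 (mod 643).
Since 12^d ≡ 642 (mod 643), base 12 does not prove 643 composite.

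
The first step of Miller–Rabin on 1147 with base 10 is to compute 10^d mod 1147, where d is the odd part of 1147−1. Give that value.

1000

1147 − 1 = 1146 = 2^1 · 573, so d = 573.
10^1 ≡ 10 (mod 1147)
10^2 ≡ 10^2 = 100 ≡ 100 (mod 1147)
10^4 ≡ 100^2 = 10000 ≡ 824 (mod 1147)
10^8 ≡ 824^2 = 678976 ≡ 1099 (mod 1147)
10^16 ≡ 1099^2 = 1207801 ≡ 10 (mod 1147)
10^32 ≡ 10^2 = 100 ≡ 100 (mod 1147)
10^64 ≡ 100^2 = 10000 ≡ 824 (mod 1147)
10^128 ≡ 824^2 = 678976 ≡ 1099 (mod 1147)
10^256 ≡ 1099^2 = 1207801 ≡ 10 (mod 1147)
10^512 ≡ 10^2 = 100 ≡ 100 (mod 1147)
573 = 512 + 32 + 16 + 8 + 4 + 1 in binary powers of 2.
So 10^573 ≡ 100 · 100 · 10 · 1099 · 824 · 10 ≡ 1000 (mod 1147).
Squaring chain: 1000; never reaches −1, so base 10 is a Miller–Rabin witness that 1147 is composite.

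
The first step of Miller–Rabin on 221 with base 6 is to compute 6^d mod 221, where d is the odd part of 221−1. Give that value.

221 − 1 = 220 = 2^2 · 55, so d = 55.
6^1 ≡ 6 (mod 221)
6^2 ≡ 6^2 = 36 ≡ 36 (mod 221)
6^4 ≡ 36^2 = 1296 ≡ 191 (mod 221)
6^8 ≡ 191^2 = 36481 ≡ 16 (mod 221)
6^16 ≡ 16^2 = 256 ≡ 35 (mod 221)
6^32 ≡ 35^2 = 1225 ≡ 120 (mod 221)
55 = 32 + 16 + 4 + 2 + 1 in binary powers of 2.
So 6^55 ≡ 120 · 35 · 191 · 36 · 6 ≡ 150 (mod 221).
Squaring chain: 150 → 179; never reaches −1, so base 6 is a Miller–Rabin witness that 221 is composite.

150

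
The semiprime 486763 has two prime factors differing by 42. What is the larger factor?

719

Since p = q + 42, we have 486763 = q(q + 42), so q² + 42q − 486763 = 0.
Discriminant: 42² + 4·486763 = 1764 + 1947052 = 1948816; √1948816 = 1396.
q = (−42 + 1396)/2 = 677, and p = q + 42 = 719.
Check: 677 · 719 = 486763.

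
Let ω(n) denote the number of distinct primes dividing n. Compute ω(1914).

1914 = 2 · 957
957 = 3 · 319
319 = 11 · 29
1914 = 2 · 3 · 11 · 29, which has 4 distinct prime factors.

4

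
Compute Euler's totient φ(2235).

1184

Factor: 2235 = 3 · 5 · 149.
φ(2235) = (3−1) · (5−1) · (149−1) = 2 · 4 · 148 = 1184.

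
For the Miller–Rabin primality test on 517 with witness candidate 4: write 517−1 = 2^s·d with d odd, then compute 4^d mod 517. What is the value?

267

517 − 1 = 516 = 2^2 · 129, so d = 129.
4^1 ≡ 4 (mod 517)
4^2 ≡ 4^2 = 16 ≡ 16 (mod 517)
4^4 ≡ 16^2 = 256 ≡ 256 (mod 517)
4^8 ≡ 256^2 = 65536 ≡ 394 (mod 517)
4^16 ≡ 394^2 = 155236 ≡ 136 (mod 517)
4^32 ≡ 136^2 = 18496 ≡ 401 (mod 517)
4^64 ≡ 401^2 = 160801 ≡ 14 (mod 517)
4^128 ≡ 14^2 = 196 ≡ 196 (mod 517)
129 = 128 + 1 in binary powers of 2.
So 4^129 ≡ 196 · 4 ≡ 267 (mod 517).
Squaring chain: 267 → 460; never reaches −1, so base 4 is a Miller–Rabin witness that 517 is composite.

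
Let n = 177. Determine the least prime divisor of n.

3

177 is odd.
Digit sum 15, divisible by 3.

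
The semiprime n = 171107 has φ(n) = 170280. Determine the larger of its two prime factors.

φ(n) = (p−1)(q−1) = n − (p+q) + 1, so p + q = 171107 − 170280 + 1 = 828.
p and q are the roots of t² − 828t + 171107 = 0.
Discriminant: 828² − 4·171107 = 685584 − 684428 = 1156; √1156 = 34.
q = (828 − 34)/2 = 397, p = (828 + 34)/2 = 431.
Check: 397 · 431 = 171107.

431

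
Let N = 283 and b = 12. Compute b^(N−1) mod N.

1

12^1 ≡ 12 (mod 283)
12^2 ≡ 12^2 = 144 ≡ 144 (mod 283)
12^4 ≡ 144^2 = 20736 ≡ 77 (mod 283)
12^8 ≡ 77^2 = 5929 ≡ 269 (mod 283)
12^16 ≡ 269^2 = 72361 ≡ 196 (mod 283)
12^32 ≡ 196^2 = 38416 ≡ 211 (mod 283)
12^64 ≡ 211^2 = 44521 ≡ 90 (mod 283)
12^128 ≡ 90^2 = 8100 ≡ 176 (mod 283)
12^256 ≡ 176^2 = 30976 ≡ 129 (mod 283)
282 = 256 + 16 + 8 + 2 in binary powers of 2.
So 12^282 ≡ 129 · 196 · 269 · 144 ≡ 1 (mod 283).
Since the result is 1, base 12 gives no evidence that 283 is composite.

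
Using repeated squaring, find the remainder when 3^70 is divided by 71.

1

3^1 ≡ 3 (mod 71)
3^2 ≡ 3^2 = 9 ≡ 9 (mod 71)
3^4 ≡ 9^2 = 81 ≡ 10 (mod 71)
3^8 ≡ 10^2 = 100 ≡ 29 (mod 71)
3^16 ≡ 29^2 = 841 ≡ 60 (mod 71)
3^32 ≡ 60^2 = 3600 ≡ 50 (mod 71)
3^64 ≡ 50^2 = 2500 ≡ 15 (mod 71)
70 = 64 + 4 + 2 in binary powers of 2.
So 3^70 ≡ 15 · 10 · 9 ≡ 1 (mod 71).
Since the result is 1, base 3 gives no evidence that 71 is composite.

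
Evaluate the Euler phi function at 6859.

Factor: 6859 = 19^3.
φ(6859) = 19^2·(19−1) = 6498.

6498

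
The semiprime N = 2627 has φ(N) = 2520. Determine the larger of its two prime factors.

71

φ(n) = (p−1)(q−1) = n − (p+q) + 1, so p + q = 2627 − 2520 + 1 = 108.
p and q are the roots of t² − 108t + 2627 = 0.
Discriminant: 108² − 4·2627 = 11664 − 10508 = 1156; √1156 = 34.
q = (108 − 34)/2 = 37, p = (108 + 34)/2 = 71.
Check: 37 · 71 = 2627.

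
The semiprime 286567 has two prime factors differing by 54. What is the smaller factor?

509

Since p = q + 54, we have 286567 = q(q + 54), so q² + 54q − 286567 = 0.
Discriminant: 54² + 4·286567 = 2916 + 1146268 = 1149184; √1149184 = 1072.
q = (−54 + 1072)/2 = 509, and p = q + 54 = 563.
Check: 509 · 563 = 286567.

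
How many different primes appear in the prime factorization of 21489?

21489 = 3 · 7163
7163 = 13 · 551
551 = 19 · 29
21489 = 3 · 13 · 19 · 29, which has 4 distinct prime factors.

4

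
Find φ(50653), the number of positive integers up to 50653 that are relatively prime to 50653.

Factor: 50653 = 37^3.
φ(50653) = 37^2·(37−1) = 49284.

49284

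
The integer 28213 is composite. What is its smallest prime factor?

28213 is odd.
Digit sum 16, not divisible by 3.
Ends in 3: not divisible by 5.
7: 28213 = 7·4030 + 3
11: 28213 = 11·2564 + 9
13: 28213 = 13·2170 + 3
17: 28213 = 17·1659 + 10
19: 28213 = 19·1484 + 17
23: 28213 = 23·1226 + 15
29: 28213 = 29·972 + 25
31: 28213 = 31·910 + 3
37: 28213 = 37·762 + 19
41: 28213 = 41·688 + 5
43: 28213 = 43·656 + 5
47: 28213 = 47·600 + 13
53: 28213 = 53·532 + 17
59: 28213 = 59·478 + 11
61: 28213 = 61·462 + 31
67: 28213 = 67·421 + 6
71: 28213 = 71·397 + 26
73: 28213 = 73·386 + 35
79: 28213 = 79·357 + 10
83: 28213 = 83·339 + 76
89: 28213 = 89·317

89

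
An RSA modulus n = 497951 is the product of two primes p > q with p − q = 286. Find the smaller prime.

577

Since p = q + 286, we have 497951 = q(q + 286), so q² + 286q − 497951 = 0.
Discriminant: 286² + 4·497951 = 81796 + 1991804 = 2073600; √2073600 = 1440.
q = (−286 + 1440)/2 = 577, and p = q + 286 = 863.
Check: 577 · 863 = 497951.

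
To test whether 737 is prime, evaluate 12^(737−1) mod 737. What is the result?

639

12^1 ≡ 12 (mod 737)
12^2 ≡ 12^2 = 144 ≡ 144 (mod 737)
12^4 ≡ 144^2 = 20736 ≡ 100 (mod 737)
12^8 ≡ 100^2 = 10000 ≡ 419 (mod 737)
12^16 ≡ 419^2 = 175561 ≡ 155 (mod 737)
12^32 ≡ 155^2 = 24025 ≡ 441 (mod 737)
12^64 ≡ 441^2 = 194481 ≡ 650 (mod 737)
12^128 ≡ 650^2 = 422500 ≡ 199 (mod 737)
12^256 ≡ 199^2 = 39601 ≡ 540 (mod 737)
12^512 ≡ 540^2 = 291600 ≡ 485 (mod 737)
736 = 512 + 128 + 64 + 32 in binary powers of 2.
So 12^736 ≡ 485 · 199 · 650 · 441 ≡ 639 (mod 737).
Since 639 ≠ 1, base 12 is a Fermat witness: 737 is composite.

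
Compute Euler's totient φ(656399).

633600

Factor: 656399 = 67 · 97 · 101.
φ(656399) = (67−1) · (97−1) · (101−1) = 66 · 96 · 100 = 633600.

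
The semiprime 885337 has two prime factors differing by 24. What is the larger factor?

Since p = q + 24, we have 885337 = q(q + 24), so q² + 24q − 885337 = 0.
Discriminant: 24² + 4·885337 = 576 + 3541348 = 3541924; √3541924 = 1882.
q = (−24 + 1882)/2 = 929, and p = q + 24 = 953.
Check: 929 · 953 = 885337.

953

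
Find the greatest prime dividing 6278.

73

6278 = 2 · 3139
3139 = 43 · 73
73 is prime.
So 6278 = 2 · 43 · 73; the largest prime factor is 73.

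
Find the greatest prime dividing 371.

371 = 7 · 53
53 is prime.
So 371 = 7 · 53; the largest prime factor is 53.

53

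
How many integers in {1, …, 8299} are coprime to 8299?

8064

Factor: 8299 = 43 · 193.
φ(8299) = (43−1) · (193−1) = 42 · 192 = 8064.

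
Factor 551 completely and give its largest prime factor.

551 = 19 · 29
29 is prime.
So 551 = 19 · 29; the largest prime factor is 29.

29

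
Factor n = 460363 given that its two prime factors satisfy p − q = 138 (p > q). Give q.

613

Since p = q + 138, we have 460363 = q(q + 138), so q² + 138q − 460363 = 0.
Discriminant: 138² + 4·460363 = 19044 + 1841452 = 1860496; √1860496 = 1364.
q = (−138 + 1364)/2 = 613, and p = q + 138 = 751.
Check: 613 · 751 = 460363.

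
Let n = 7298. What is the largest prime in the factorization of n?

89

7298 = 2 · 3649
3649 = 41 · 89
89 is prime.
So 7298 = 2 · 41 · 89; the largest prime factor is 89.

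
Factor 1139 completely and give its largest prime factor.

67

1139 = 17 · 67
67 is prime.
So 1139 = 17 · 67; the largest prime factor is 67.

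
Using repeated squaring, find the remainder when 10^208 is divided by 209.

10^1 ≡ 10 (mod 209)
10^2 ≡ 10^2 = 100 ≡ 100 (mod 209)
10^4 ≡ 100^2 = 10000 ≡ 177 (mod 209)
10^8 ≡ 177^2 = 31329 ≡ 188 (mod 209)
10^16 ≡ 188^2 = 35344 ≡ 23 (mod 209)
10^32 ≡ 23^2 = 529 ≡ 111 (mod 209)
10^64 ≡ 111^2 = 12321 ≡ 199 (mod 209)
10^128 ≡ 199^2 = 39601 ≡ 100 (mod 209)
208 = 128 + 64 + 16 in binary powers of 2.
So 10^208 ≡ 100 · 199 · 23 ≡ 199 (mod 209).
Since 199 ≠ 1, base 10 is a Fermat witness: 209 is composite.

199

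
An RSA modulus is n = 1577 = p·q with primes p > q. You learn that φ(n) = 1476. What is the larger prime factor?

φ(n) = (p−1)(q−1) = n − (p+q) + 1, so p + q = 1577 − 1476 + 1 = 102.
p and q are the roots of t² − 102t + 1577 = 0.
Discriminant: 102² − 4·1577 = 10404 − 6308 = 4096; √4096 = 64.
q = (102 − 64)/2 = 19, p = (102 + 64)/2 = 83.
Check: 19 · 83 = 1577.

83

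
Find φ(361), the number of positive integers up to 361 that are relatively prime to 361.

342

Factor: 361 = 19^2.
φ(361) = 19^1·(19−1) = 342.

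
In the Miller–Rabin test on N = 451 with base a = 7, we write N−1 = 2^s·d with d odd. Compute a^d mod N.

451 − 1 = 450 = 2^1 · 225, so d = 225.
7^1 ≡ 7 (mod 451)
7^2 ≡ 7^2 = 49 ≡ 49 (mod 451)
7^4 ≡ 49^2 = 2401 ≡ 146 (mod 451)
7^8 ≡ 146^2 = 21316 ≡ 119 (mod 451)
7^16 ≡ 119^2 = 14161 ≡ 180 (mod 451)
7^32 ≡ 180^2 = 32400 ≡ 379 (mod 451)
7^64 ≡ 379^2 = 143641 ≡ 223 (mod 451)
7^128 ≡ 223^2 = 49729 ≡ 119 (mod 451)
225 = 128 + 64 + 32 + 1 in binary powers of 2.
So 7^225 ≡ 119 · 223 · 379 · 7 ≡ 208 (mod 451).
Squaring chain: 208; never reaches −1, so base 7 is a Miller–Rabin witness that 451 is composite.

208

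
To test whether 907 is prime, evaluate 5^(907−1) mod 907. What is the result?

5^1 ≡ 5 (mod 907)
5^2 ≡ 5^2 = 25 ≡ 25 (mod 907)
5^4 ≡ 25^2 = 625 ≡ 625 (mod 907)
5^8 ≡ 625^2 = 390625 ≡ 615 (mod 907)
5^16 ≡ 615^2 = 378225 ≡ 6 (mod 907)
5^32 ≡ 6^2 = 36 ≡ 36 (mod 907)
5^64 ≡ 36^2 = 1296 ≡ 389 (mod 907)
5^128 ≡ 389^2 = 151321 ≡ 759 (mod 907)
5^256 ≡ 759^2 = 576081 ≡ 136 (mod 907)
5^512 ≡ 136^2 = 18496 ≡ 356 (mod 907)
906 = 512 + 256 + 128 + 8 + 2 in binary powers of 2.
So 5^906 ≡ 356 · 136 · 759 · 615 · 25 ≡ 1 (mod 907).
Since the result is 1, base 5 gives no evidence that 907 is composite.

1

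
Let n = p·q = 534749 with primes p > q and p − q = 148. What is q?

661

Since p = q + 148, we have 534749 = q(q + 148), so q² + 148q − 534749 = 0.
Discriminant: 148² + 4·534749 = 21904 + 2138996 = 2160900; √2160900 = 1470.
q = (−148 + 1470)/2 = 661, and p = q + 148 = 809.
Check: 661 · 809 = 534749.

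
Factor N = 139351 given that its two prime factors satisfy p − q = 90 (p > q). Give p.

Since p = q + 90, we have 139351 = q(q + 90), so q² + 90q − 139351 = 0.
Discriminant: 90² + 4·139351 = 8100 + 557404 = 565504; √565504 = 752.
q = (−90 + 752)/2 = 331, and p = q + 90 = 421.
Check: 331 · 421 = 139351.

421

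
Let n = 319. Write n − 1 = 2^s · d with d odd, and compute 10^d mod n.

319 − 1 = 318 = 2^1 · 159, so d = 159.
10^1 ≡ 10 (mod 319)
10^2 ≡ 10^2 = 100 ≡ 100 (mod 319)
10^4 ≡ 100^2 = 10000 ≡ 111 (mod 319)
10^8 ≡ 111^2 = 12321 ≡ 199 (mod 319)
10^16 ≡ 199^2 = 39601 ≡ 45 (mod 319)
10^32 ≡ 45^2 = 2025 ≡ 111 (mod 319)
10^64 ≡ 111^2 = 12321 ≡ 199 (mod 319)
10^128 ≡ 199^2 = 39601 ≡ 45 (mod 319)
159 = 128 + 16 + 8 + 4 + 2 + 1 in binary powers of 2.
So 10^159 ≡ 45 · 45 · 199 · 111 · 100 · 10 ≡ 21 (mod 319).
Squaring chain: 21; never reaches −1, so base 10 is a Miller–Rabin witness that 319 is composite.

21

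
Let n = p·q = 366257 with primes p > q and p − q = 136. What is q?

541

Since p = q + 136, we have 366257 = q(q + 136), so q² + 136q − 366257 = 0.
Discriminant: 136² + 4·366257 = 18496 + 1465028 = 1483524; √1483524 = 1218.
q = (−136 + 1218)/2 = 541, and p = q + 136 = 677.
Check: 541 · 677 = 366257.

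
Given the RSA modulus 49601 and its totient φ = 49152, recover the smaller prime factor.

φ(n) = (p−1)(q−1) = n − (p+q) + 1, so p + q = 49601 − 49152 + 1 = 450.
p and q are the roots of t² − 450t + 49601 = 0.
Discriminant: 450² − 4·49601 = 202500 − 198404 = 4096; √4096 = 64.
q = (450 − 64)/2 = 193, p = (450 + 64)/2 = 257.
Check: 193 · 257 = 49601.

193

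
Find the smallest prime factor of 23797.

53

23797 is odd.
Digit sum 28, not divisible by 3.
Ends in 7: not divisible by 5.
7: 23797 = 7·3399 + 4
11: 23797 = 11·2163 + 4
13: 23797 = 13·1830 + 7
17: 23797 = 17·1399 + 14
19: 23797 = 19·1252 + 9
23: 23797 = 23·1034 + 15
29: 23797 = 29·820 + 17
31: 23797 = 31·767 + 20
37: 23797 = 37·643 + 6
41: 23797 = 41·580 + 17
43: 23797 = 43·553 + 18
47: 23797 = 47·506 + 15
53: 23797 = 53·449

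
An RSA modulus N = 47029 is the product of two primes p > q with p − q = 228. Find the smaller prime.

131

Since p = q + 228, we have 47029 = q(q + 228), so q² + 228q − 47029 = 0.
Discriminant: 228² + 4·47029 = 51984 + 188116 = 240100; √240100 = 490.
q = (−228 + 490)/2 = 131, and p = q + 228 = 359.
Check: 131 · 359 = 47029.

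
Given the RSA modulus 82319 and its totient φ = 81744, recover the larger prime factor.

φ(n) = (p−1)(q−1) = n − (p+q) + 1, so p + q = 82319 − 81744 + 1 = 576.
p and q are the roots of t² − 576t + 82319 = 0.
Discriminant: 576² − 4·82319 = 331776 − 329276 = 2500; √2500 = 50.
q = (576 − 50)/2 = 263, p = (576 + 50)/2 = 313.
Check: 263 · 313 = 82319.

313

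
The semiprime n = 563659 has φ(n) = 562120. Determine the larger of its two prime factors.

φ(n) = (p−1)(q−1) = n − (p+q) + 1, so p + q = 563659 − 562120 + 1 = 1540.
p and q are the roots of t² − 1540t + 563659 = 0.
Discriminant: 1540² − 4·563659 = 2371600 − 2254636 = 116964; √116964 = 342.
q = (1540 − 342)/2 = 599, p = (1540 + 342)/2 = 941.
Check: 599 · 941 = 563659.

941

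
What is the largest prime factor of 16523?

16523 = 13 · 1271
1271 = 31 · 41
41 is prime.
So 16523 = 13 · 31 · 41; the largest prime factor is 41.

41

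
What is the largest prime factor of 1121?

59

1121 = 19 · 59
59 is prime.
So 1121 = 19 · 59; the largest prime factor is 59.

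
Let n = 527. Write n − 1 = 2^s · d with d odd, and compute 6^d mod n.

527 − 1 = 526 = 2^1 · 263, so d = 263.
6^1 ≡ 6 (mod 527)
6^2 ≡ 6^2 = 36 ≡ 36 (mod 527)
6^4 ≡ 36^2 = 1296 ≡ 242 (mod 527)
6^8 ≡ 242^2 = 58564 ≡ 67 (mod 527)
6^16 ≡ 67^2 = 4489 ≡ 273 (mod 527)
6^32 ≡ 273^2 = 74529 ≡ 222 (mod 527)
6^64 ≡ 222^2 = 49284 ≡ 273 (mod 527)
6^128 ≡ 273^2 = 74529 ≡ 222 (mod 527)
6^256 ≡ 222^2 = 49284 ≡ 273 (mod 527)
263 = 256 + 4 + 2 + 1 in binary powers of 2.
So 6^263 ≡ 273 · 242 · 36 · 6 ≡ 150 (mod 527).
Squaring chain: 150; never reaches −1, so base 6 is a Miller–Rabin witness that 527 is composite.

150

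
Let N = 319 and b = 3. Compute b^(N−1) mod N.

5

3^1 ≡ 3 (mod 319)
3^2 ≡ 3^2 = 9 ≡ 9 (mod 319)
3^4 ≡ 9^2 = 81 ≡ 81 (mod 319)
3^8 ≡ 81^2 = 6561 ≡ 181 (mod 319)
3^16 ≡ 181^2 = 32761 ≡ 223 (mod 319)
3^32 ≡ 223^2 = 49729 ≡ 284 (mod 319)
3^64 ≡ 284^2 = 80656 ≡ 268 (mod 319)
3^128 ≡ 268^2 = 71824 ≡ 49 (mod 319)
3^256 ≡ 49^2 = 2401 ≡ 168 (mod 319)
318 = 256 + 32 + 16 + 8 + 4 + 2 in binary powers of 2.
So 3^318 ≡ 168 · 284 · 223 · 181 · 81 · 9 ≡ 5 (mod 319).
Since 5 ≠ 1, base 3 is a Fermat witness: 319 is composite.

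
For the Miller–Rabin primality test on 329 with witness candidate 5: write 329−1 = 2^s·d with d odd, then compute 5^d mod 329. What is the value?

45

329 − 1 = 328 = 2^3 · 41, so d = 41.
5^1 ≡ 5 (mod 329)
5^2 ≡ 5^2 = 25 ≡ 25 (mod 329)
5^4 ≡ 25^2 = 625 ≡ 296 (mod 329)
5^8 ≡ 296^2 = 87616 ≡ 102 (mod 329)
5^16 ≡ 102^2 = 10404 ≡ 205 (mod 329)
5^32 ≡ 205^2 = 42025 ≡ 242 (mod 329)
41 = 32 + 8 + 1 in binary powers of 2.
So 5^41 ≡ 242 · 102 · 5 ≡ 45 (mod 329).
Squaring chain: 45 → 51 → 298; never reaches −1, so base 5 is a Miller–Rabin witness that 329 is composite.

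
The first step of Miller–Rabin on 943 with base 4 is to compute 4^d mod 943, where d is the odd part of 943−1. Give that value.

496

943 − 1 = 942 = 2^1 · 471, so d = 471.
4^1 ≡ 4 (mod 943)
4^2 ≡ 4^2 = 16 ≡ 16 (mod 943)
4^4 ≡ 16^2 = 256 ≡ 256 (mod 943)
4^8 ≡ 256^2 = 65536 ≡ 469 (mod 943)
4^16 ≡ 469^2 = 219961 ≡ 242 (mod 943)
4^32 ≡ 242^2 = 58564 ≡ 98 (mod 943)
4^64 ≡ 98^2 = 9604 ≡ 174 (mod 943)
4^128 ≡ 174^2 = 30276 ≡ 100 (mod 943)
4^256 ≡ 100^2 = 10000 ≡ 570 (mod 943)
471 = 256 + 128 + 64 + 16 + 4 + 2 + 1 in binary powers of 2.
So 4^471 ≡ 570 · 100 · 174 · 242 · 256 · 16 · 4 ≡ 496 (mod 943).
Squaring chain: 496; never reaches −1, so base 4 is a Miller–Rabin witness that 943 is composite.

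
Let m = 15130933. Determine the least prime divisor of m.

15130933 is odd.
Digit sum 25, not divisible by 3.
Ends in 3: not divisible by 5.
7: 15130933 = 7·2161561 + 6
11: 15130933 = 11·1375539 + 4
13: 15130933 = 13·1163917 + 12
17: 15130933 = 17·890054 + 15
19: 15130933 = 19·796364 + 17
23: 15130933 = 23·657866 + 15
29: 15130933 = 29·521756 + 9
31: 15130933 = 31·488094 + 19
37: 15130933 = 37·408944 + 5
41: 15130933 = 41·369047 + 6
43: 15130933 = 43·351882 + 7
47: 15130933 = 47·321934 + 35
53: 15130933 = 53·285489 + 16
59: 15130933 = 59·256456 + 29
61: 15130933 = 61·248048 + 5
67: 15130933 = 67·225834 + 55
71: 15130933 = 71·213111 + 52
73: 15130933 = 73·207273 + 4
79: 15130933 = 79·191530 + 63
83: 15130933 = 83·182300 + 33
89: 15130933 = 89·170010 + 43
97: 15130933 = 97·155989

97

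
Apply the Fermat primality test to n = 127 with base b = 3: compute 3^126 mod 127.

3^1 ≡ 3 (mod 127)
3^2 ≡ 3^2 = 9 ≡ 9 (mod 127)
3^4 ≡ 9^2 = 81 ≡ 81 (mod 127)
3^8 ≡ 81^2 = 6561 ≡ 84 (mod 127)
3^16 ≡ 84^2 = 7056 ≡ 71 (mod 127)
3^32 ≡ 71^2 = 5041 ≡ 88 (mod 127)
3^64 ≡ 88^2 = 7744 ≡ 124 (mod 127)
126 = 64 + 32 + 16 + 8 + 4 + 2 in binary powers of 2.
So 3^126 ≡ 124 · 88 · 71 · 84 · 81 · 9 ≡ 1 (mod 127).
Since the result is 1, base 3 gives no evidence that 127 is composite.

1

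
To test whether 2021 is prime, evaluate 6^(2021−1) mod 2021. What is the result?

1511

6^1 ≡ 6 (mod 2021)
6^2 ≡ 6^2 = 36 ≡ 36 (mod 2021)
6^4 ≡ 36^2 = 1296 ≡ 1296 (mod 2021)
6^8 ≡ 1296^2 = 1679616 ≡ 165 (mod 2021)
6^16 ≡ 165^2 = 27225 ≡ 952 (mod 2021)
6^32 ≡ 952^2 = 906304 ≡ 896 (mod 2021)
6^64 ≡ 896^2 = 802816 ≡ 479 (mod 2021)
6^128 ≡ 479^2 = 229441 ≡ 1068 (mod 2021)
6^256 ≡ 1068^2 = 1140624 ≡ 780 (mod 2021)
6^512 ≡ 780^2 = 608400 ≡ 79 (mod 2021)
6^1024 ≡ 79^2 = 6241 ≡ 178 (mod 2021)
2020 = 1024 + 512 + 256 + 128 + 64 + 32 + 4 in binary powers of 2.
So 6^2020 ≡ 178 · 79 · 780 · 1068 · 479 · 896 · 1296 ≡ 1511 (mod 2021).
Since 1511 ≠ 1, base 6 is a Fermat witness: 2021 is composite.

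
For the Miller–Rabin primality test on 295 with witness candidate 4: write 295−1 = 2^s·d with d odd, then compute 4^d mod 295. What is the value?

295 − 1 = 294 = 2^1 · 147, so d = 147.
4^1 ≡ 4 (mod 295)
4^2 ≡ 4^2 = 16 ≡ 16 (mod 295)
4^4 ≡ 16^2 = 256 ≡ 256 (mod 295)
4^8 ≡ 256^2 = 65536 ≡ 46 (mod 295)
4^16 ≡ 46^2 = 2116 ≡ 51 (mod 295)
4^32 ≡ 51^2 = 2601 ≡ 241 (mod 295)
4^64 ≡ 241^2 = 58081 ≡ 261 (mod 295)
4^128 ≡ 261^2 = 68121 ≡ 271 (mod 295)
147 = 128 + 16 + 2 + 1 in binary powers of 2.
So 4^147 ≡ 271 · 51 · 16 · 4 ≡ 134 (mod 295).
Squaring chain: 134; never reaches −1, so base 4 is a Miller–Rabin witness that 295 is composite.

134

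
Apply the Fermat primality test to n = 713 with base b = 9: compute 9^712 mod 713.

289

9^1 ≡ 9 (mod 713)
9^2 ≡ 9^2 = 81 ≡ 81 (mod 713)
9^4 ≡ 81^2 = 6561 ≡ 144 (mod 713)
9^8 ≡ 144^2 = 20736 ≡ 59 (mod 713)
9^16 ≡ 59^2 = 3481 ≡ 629 (mod 713)
9^32 ≡ 629^2 = 395641 ≡ 639 (mod 713)
9^64 ≡ 639^2 = 408321 ≡ 485 (mod 713)
9^128 ≡ 485^2 = 235225 ≡ 648 (mod 713)
9^256 ≡ 648^2 = 419904 ≡ 660 (mod 713)
9^512 ≡ 660^2 = 435600 ≡ 670 (mod 713)
712 = 512 + 128 + 64 + 8 in binary powers of 2.
So 9^712 ≡ 670 · 648 · 485 · 59 ≡ 289 (mod 713).
Since 289 ≠ 1, base 9 is a Fermat witness: 713 is composite.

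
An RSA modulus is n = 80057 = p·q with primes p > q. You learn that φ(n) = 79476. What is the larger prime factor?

359

φ(n) = (p−1)(q−1) = n − (p+q) + 1, so p + q = 80057 − 79476 + 1 = 582.
p and q are the roots of t² − 582t + 80057 = 0.
Discriminant: 582² − 4·80057 = 338724 − 320228 = 18496; √18496 = 136.
q = (582 − 136)/2 = 223, p = (582 + 136)/2 = 359.
Check: 223 · 359 = 80057.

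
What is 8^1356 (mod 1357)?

374

8^1 ≡ 8 (mod 1357)
8^2 ≡ 8^2 = 64 ≡ 64 (mod 1357)
8^4 ≡ 64^2 = 4096 ≡ 25 (mod 1357)
8^8 ≡ 25^2 = 625 ≡ 625 (mod 1357)
8^16 ≡ 625^2 = 390625 ≡ 1166 (mod 1357)
8^32 ≡ 1166^2 = 1359556 ≡ 1199 (mod 1357)
8^64 ≡ 1199^2 = 1437601 ≡ 538 (mod 1357)
8^128 ≡ 538^2 = 289444 ≡ 403 (mod 1357)
8^256 ≡ 403^2 = 162409 ≡ 926 (mod 1357)
8^512 ≡ 926^2 = 857476 ≡ 1209 (mod 1357)
8^1024 ≡ 1209^2 = 1461681 ≡ 192 (mod 1357)
1356 = 1024 + 256 + 64 + 8 + 4 in binary powers of 2.
So 8^1356 ≡ 192 · 926 · 538 · 625 · 25 ≡ 374 (mod 1357).
Since 374 ≠ 1, base 8 is a Fermat witness: 1357 is composite.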